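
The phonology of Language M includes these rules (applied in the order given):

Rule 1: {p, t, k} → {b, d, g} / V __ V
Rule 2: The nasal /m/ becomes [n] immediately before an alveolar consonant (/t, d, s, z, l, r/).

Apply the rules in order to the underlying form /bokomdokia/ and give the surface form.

bogondogia

Rule 1 (intervocalic voicing): /k/ is a voiceless stop between vowels /o/ and /o/, so it voices to [g]. /k/ is a voiceless stop between vowels /o/ and /i/, so it voices to [g]. /bokomdokia/ → bogomdogia.
Rule 2 (nasal place assimilation): /m/ precedes the alveolar consonant /d/, so it assimilates in place to [n]. /bogomdogia/ → bogondogia.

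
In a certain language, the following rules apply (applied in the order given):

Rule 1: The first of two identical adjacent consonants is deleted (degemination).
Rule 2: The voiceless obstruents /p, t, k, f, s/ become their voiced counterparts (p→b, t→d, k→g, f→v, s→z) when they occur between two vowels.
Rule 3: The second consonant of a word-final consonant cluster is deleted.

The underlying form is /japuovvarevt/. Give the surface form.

Rule 1 (degemination): /vv/ is a geminate; the first /v/ deletes. /japuovvarevt/ → japuovarevt.
Rule 2 (intervocalic voicing): /p/ is a voiceless obstruent between vowels /a/ and /u/, so it voices to [b]. /japuovarevt/ → jabuovarevt.
Rule 3 (final cluster simplification): /t/ is the second consonant of a word-final cluster /vt/, so it deletes. /jabuovarevt/ → jabuovarev.

jabuovarev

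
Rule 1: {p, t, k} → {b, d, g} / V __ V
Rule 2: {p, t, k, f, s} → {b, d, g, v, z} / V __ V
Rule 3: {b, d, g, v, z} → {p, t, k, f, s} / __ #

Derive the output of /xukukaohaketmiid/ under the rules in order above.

Rule 1 (intervocalic voicing): /k/ is a voiceless stop between vowels /u/ and /u/, so it voices to [g]. /k/ is a voiceless stop between vowels /u/ and /a/, so it voices to [g]. /k/ is a voiceless stop between vowels /a/ and /e/, so it voices to [g]. /xukukaohaketmiid/ → xugugaohagetmiid.
Rule 2 (intervocalic voicing): no segment meets the environment; /xugugaohagetmiid/ is unchanged.
Rule 3 (final devoicing): /d/ is a voiced obstruent in word-final position, so it devoices to [t]. /xugugaohagetmiid/ → xugugaohagetmiit.

xugugaohagetmiit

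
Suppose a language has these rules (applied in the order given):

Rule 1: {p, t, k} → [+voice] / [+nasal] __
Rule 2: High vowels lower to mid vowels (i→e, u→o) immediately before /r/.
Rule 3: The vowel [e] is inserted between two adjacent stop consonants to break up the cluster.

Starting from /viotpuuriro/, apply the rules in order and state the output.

viotepuorero

Rule 1 (post-nasal voicing): no segment meets the environment; /viotpuuriro/ is unchanged.
Rule 2 (pre-rhotic lowering): /u/ is a high vowel immediately before /r/, so it lowers to [o]. /i/ is a high vowel immediately before /r/, so it lowers to [e]. /viotpuuriro/ → viotpuorero.
Rule 3 (stop-cluster e-epenthesis): /t/ and /p/ form a stop–stop cluster, so [e] is inserted between them. /viotpuorero/ → viotepuorero.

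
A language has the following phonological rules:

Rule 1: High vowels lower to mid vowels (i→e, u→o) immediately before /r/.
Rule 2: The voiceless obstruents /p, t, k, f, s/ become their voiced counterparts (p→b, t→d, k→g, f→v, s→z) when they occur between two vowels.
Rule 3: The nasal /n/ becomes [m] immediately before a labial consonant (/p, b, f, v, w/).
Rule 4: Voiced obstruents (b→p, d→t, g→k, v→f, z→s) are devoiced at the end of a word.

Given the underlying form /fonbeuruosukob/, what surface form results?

Rule 1 (pre-rhotic lowering): /u/ is a high vowel immediately before /r/, so it lowers to [o]. /fonbeuruosukob/ → fonbeoruosukob.
Rule 2 (intervocalic voicing): /s/ is a voiceless obstruent between vowels /o/ and /u/, so it voices to [z]. /k/ is a voiceless obstruent between vowels /u/ and /o/, so it voices to [g]. /fonbeoruosukob/ → fonbeoruozugob.
Rule 3 (nasal place assimilation): /n/ precedes the labial consonant /b/, so it assimilates in place to [m]. /fonbeoruozugob/ → fombeoruozugob.
Rule 4 (final devoicing): /b/ is a voiced obstruent in word-final position, so it devoices to [p]. /fombeoruozugob/ → fombeoruozugop.

fombeoruozugop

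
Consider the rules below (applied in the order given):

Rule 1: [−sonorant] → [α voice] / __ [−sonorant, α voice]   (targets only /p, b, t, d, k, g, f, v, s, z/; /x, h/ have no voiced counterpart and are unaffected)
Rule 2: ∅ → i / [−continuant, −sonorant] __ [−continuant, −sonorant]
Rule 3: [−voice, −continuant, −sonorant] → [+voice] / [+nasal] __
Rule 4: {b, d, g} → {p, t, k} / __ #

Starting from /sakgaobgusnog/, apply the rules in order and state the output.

sagigaobigusnok

Rule 1 (regressive voicing assimilation): /k/ precedes the voiced obstruent /g/, so it voices to [g] by assimilation. /sakgaobgusnog/ → saggaobgusnog.
Rule 2 (stop-cluster i-epenthesis): /g/ and /g/ form a stop–stop cluster, so [i] is inserted between them. /b/ and /g/ form a stop–stop cluster, so [i] is inserted between them. /saggaobgusnog/ → sagigaobigusnog.
Rule 3 (post-nasal voicing): no segment meets the environment; /sagigaobigusnog/ is unchanged.
Rule 4 (final devoicing): /g/ is a voiced stop in word-final position, so it devoices to [k]. /sagigaobigusnog/ → sagigaobigusnok.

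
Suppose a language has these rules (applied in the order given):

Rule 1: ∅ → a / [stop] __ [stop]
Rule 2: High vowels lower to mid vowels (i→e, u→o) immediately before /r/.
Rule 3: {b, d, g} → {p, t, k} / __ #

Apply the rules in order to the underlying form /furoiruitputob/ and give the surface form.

Rule 1 (stop-cluster a-epenthesis): /t/ and /p/ form a stop–stop cluster, so [a] is inserted between them. /furoiruitputob/ → furoiruitaputob.
Rule 2 (pre-rhotic lowering): /u/ is a high vowel immediately before /r/, so it lowers to [o]. /i/ is a high vowel immediately before /r/, so it lowers to [e]. /furoiruitaputob/ → foroeruitaputob.
Rule 3 (final devoicing): /b/ is a voiced stop in word-final position, so it devoices to [p]. /foroeruitaputob/ → foroeruitaputop.

foroeruitaputop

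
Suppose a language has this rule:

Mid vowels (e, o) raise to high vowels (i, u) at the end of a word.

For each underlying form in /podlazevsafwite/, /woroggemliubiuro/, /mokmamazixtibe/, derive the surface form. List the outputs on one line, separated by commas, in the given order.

/podlazevsafwite/: /e/ is a mid vowel in word-final position, so it raises to [i]. → [podlazevsafwiti].
/woroggemliubiuro/: /o/ is a mid vowel in word-final position, so it raises to [u]. → [woroggemliubiuru].
/mokmamazixtibe/: /e/ is a mid vowel in word-final position, so it raises to [i]. → [mokmamazixtibi].

podlazevsafwiti, woroggemliubiuru, mokmamazixtibi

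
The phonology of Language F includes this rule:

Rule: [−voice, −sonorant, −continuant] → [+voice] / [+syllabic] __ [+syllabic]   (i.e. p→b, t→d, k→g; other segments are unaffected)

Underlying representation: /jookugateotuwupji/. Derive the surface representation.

Scanning /jookugateotuwupji/: /k/ is a voiceless stop between vowels /o/ and /u/, so it voices to [g]; /t/ is a voiceless stop between vowels /a/ and /e/, so it voices to [d]; /t/ is a voiceless stop between vowels /o/ and /u/, so it voices to [d]; /p/ at position 15 is not in the conditioning environment.
Result: [joogugadeoduwupji].

joogugadeoduwupji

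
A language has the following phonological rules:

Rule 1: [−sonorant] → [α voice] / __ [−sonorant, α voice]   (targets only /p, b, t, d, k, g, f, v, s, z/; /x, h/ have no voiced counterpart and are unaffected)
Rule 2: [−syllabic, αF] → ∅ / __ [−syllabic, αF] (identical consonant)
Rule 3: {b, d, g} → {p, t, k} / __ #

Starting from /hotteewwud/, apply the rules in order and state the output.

Rule 1 (regressive voicing assimilation): no segment meets the environment; /hotteewwud/ is unchanged.
Rule 2 (degemination): /tt/ is a geminate; the first /t/ deletes. /ww/ is a geminate; the first /w/ deletes. /hotteewwud/ → hoteewud.
Rule 3 (final devoicing): /d/ is a voiced stop in word-final position, so it devoices to [t]. /hoteewud/ → hoteewut.

hoteewut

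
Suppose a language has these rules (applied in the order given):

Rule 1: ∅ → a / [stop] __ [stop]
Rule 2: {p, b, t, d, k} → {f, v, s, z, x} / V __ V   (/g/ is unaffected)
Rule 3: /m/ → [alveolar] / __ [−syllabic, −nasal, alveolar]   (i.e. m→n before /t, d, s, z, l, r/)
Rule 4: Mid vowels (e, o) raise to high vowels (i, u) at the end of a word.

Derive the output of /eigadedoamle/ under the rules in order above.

Rule 1 (stop-cluster a-epenthesis): no segment meets the environment; /eigadedoamle/ is unchanged.
Rule 2 (intervocalic spirantization): /d/ is a stop between vowels /a/ and /e/, so it spirantizes to the fricative [z]. /d/ is a stop between vowels /e/ and /o/, so it spirantizes to the fricative [z]. /eigadedoamle/ → eigazezoamle.
Rule 3 (nasal place assimilation): /m/ precedes the alveolar consonant /l/, so it assimilates in place to [n]. /eigazezoamle/ → eigazezoanle.
Rule 4 (final vowel raising): /e/ is a mid vowel in word-final position, so it raises to [i]. /eigazezoanle/ → eigazezoanli.

eigazezoanli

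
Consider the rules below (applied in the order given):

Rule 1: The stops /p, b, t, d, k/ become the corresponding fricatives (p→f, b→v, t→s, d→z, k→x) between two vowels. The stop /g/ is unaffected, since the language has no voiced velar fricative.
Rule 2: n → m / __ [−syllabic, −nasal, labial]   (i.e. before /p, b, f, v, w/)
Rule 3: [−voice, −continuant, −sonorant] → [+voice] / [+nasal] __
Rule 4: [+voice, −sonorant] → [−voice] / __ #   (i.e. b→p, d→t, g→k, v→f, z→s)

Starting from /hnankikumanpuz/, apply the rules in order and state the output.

Rule 1 (intervocalic spirantization): /k/ is a stop between vowels /i/ and /u/, so it spirantizes to the fricative [x]. /hnankikumanpuz/ → hnankixumanpuz.
Rule 2 (nasal place assimilation): /n/ precedes the labial consonant /p/, so it assimilates in place to [m]. /hnankixumanpuz/ → hnankixumampuz.
Rule 3 (post-nasal voicing): /k/ is a voiceless stop immediately after the nasal /n/, so it voices to [g]. /p/ is a voiceless stop immediately after the nasal /m/, so it voices to [b]. /hnankixumampuz/ → hnangixumambuz.
Rule 4 (final devoicing): /z/ is a voiced obstruent in word-final position, so it devoices to [s]. /hnangixumambuz/ → hnangixumambus.

hnangixumambus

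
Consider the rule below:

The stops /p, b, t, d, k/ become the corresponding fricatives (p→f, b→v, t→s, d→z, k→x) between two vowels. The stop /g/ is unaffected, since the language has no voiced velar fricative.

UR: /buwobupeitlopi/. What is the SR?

buwovufeitlofi

Scanning /buwobupeitlopi/: /b/ at position 1 is not in the conditioning environment; /b/ is a stop between vowels /o/ and /u/, so it spirantizes to the fricative [v]; /p/ is a stop between vowels /u/ and /e/, so it spirantizes to the fricative [f]; /t/ at position 10 is not in the conditioning environment; /p/ is a stop between vowels /o/ and /i/, so it spirantizes to the fricative [f].
Result: [buwovufeitlofi].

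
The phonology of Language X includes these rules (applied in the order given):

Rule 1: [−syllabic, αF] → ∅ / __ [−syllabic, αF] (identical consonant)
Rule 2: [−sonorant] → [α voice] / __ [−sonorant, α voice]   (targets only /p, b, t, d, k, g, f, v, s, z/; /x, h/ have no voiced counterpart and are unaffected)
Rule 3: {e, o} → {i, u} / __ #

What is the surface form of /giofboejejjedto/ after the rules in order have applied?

giovboejejettu

Rule 1 (degemination): /jj/ is a geminate; the first /j/ deletes. /giofboejejjedto/ → giofboejejedto.
Rule 2 (regressive voicing assimilation): /f/ precedes the voiced obstruent /b/, so it voices to [v] by assimilation. /d/ precedes the voiceless obstruent /t/, so it devoices to [t] by assimilation. /giofboejejedto/ → giovboejejetto.
Rule 3 (final vowel raising): /o/ is a mid vowel in word-final position, so it raises to [u]. /giovboejejetto/ → giovboejejettu.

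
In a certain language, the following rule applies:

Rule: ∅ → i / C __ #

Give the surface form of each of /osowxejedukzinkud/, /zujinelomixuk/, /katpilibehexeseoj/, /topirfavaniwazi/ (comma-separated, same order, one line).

/osowxejedukzinkud/: the form ends in the consonant /d/, so [i] is inserted word-finally. → [osowxejedukzinkudi].
/zujinelomixuk/: the form ends in the consonant /k/, so [i] is inserted word-finally. → [zujinelomixuki].
/katpilibehexeseoj/: the form ends in the consonant /j/, so [i] is inserted word-finally. → [katpilibehexeseoji].
/topirfavaniwazi/: the rule's environment is not met; surfaces unchanged as [topirfavaniwazi].

osowxejedukzinkudi, zujinelomixuki, katpilibehexeseoji, topirfavaniwazi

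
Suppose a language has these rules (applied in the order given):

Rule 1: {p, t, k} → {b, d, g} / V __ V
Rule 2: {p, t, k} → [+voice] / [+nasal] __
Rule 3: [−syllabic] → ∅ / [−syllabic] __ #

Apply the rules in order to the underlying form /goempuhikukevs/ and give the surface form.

Rule 1 (intervocalic voicing): /k/ is a voiceless stop between vowels /i/ and /u/, so it voices to [g]. /k/ is a voiceless stop between vowels /u/ and /e/, so it voices to [g]. /goempuhikukevs/ → goempuhigugevs.
Rule 2 (post-nasal voicing): /p/ is a voiceless stop immediately after the nasal /m/, so it voices to [b]. /goempuhigugevs/ → goembuhigugevs.
Rule 3 (final cluster simplification): /s/ is the second consonant of a word-final cluster /vs/, so it deletes. /goembuhigugevs/ → goembuhigugev.

goembuhigugev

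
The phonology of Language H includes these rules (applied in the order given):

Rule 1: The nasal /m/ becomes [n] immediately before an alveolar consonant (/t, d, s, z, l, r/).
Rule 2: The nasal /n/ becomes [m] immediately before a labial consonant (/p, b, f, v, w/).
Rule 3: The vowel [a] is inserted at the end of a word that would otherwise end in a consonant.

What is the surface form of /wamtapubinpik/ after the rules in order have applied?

wantapubimpika

Rule 1 (nasal place assimilation): /m/ precedes the alveolar consonant /t/, so it assimilates in place to [n]. /wamtapubinpik/ → wantapubinpik.
Rule 2 (nasal place assimilation): /n/ precedes the labial consonant /p/, so it assimilates in place to [m]. /wantapubinpik/ → wantapubimpik.
Rule 3 (final a-epenthesis): the form ends in the consonant /k/, so [a] is inserted word-finally. /wantapubimpik/ → wantapubimpika.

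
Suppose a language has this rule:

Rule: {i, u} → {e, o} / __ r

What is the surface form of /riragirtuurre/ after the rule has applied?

/i/ is a high vowel immediately before /r/, so it lowers to [e].
/i/ is a high vowel immediately before /r/, so it lowers to [e].
/u/ is a high vowel immediately before /r/, so it lowers to [o].
The other instance of /u/ does not occur in the required environment and remains unchanged.
Surface form: [reragertuorre].

reragertuorre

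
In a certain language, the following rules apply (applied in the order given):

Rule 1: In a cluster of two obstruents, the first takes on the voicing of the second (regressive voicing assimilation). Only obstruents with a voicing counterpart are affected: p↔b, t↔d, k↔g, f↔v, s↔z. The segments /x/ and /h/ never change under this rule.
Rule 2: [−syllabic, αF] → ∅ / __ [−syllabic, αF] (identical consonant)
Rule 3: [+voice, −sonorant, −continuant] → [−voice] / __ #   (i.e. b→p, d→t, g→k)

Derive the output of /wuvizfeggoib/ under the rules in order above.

Rule 1 (regressive voicing assimilation): /z/ precedes the voiceless obstruent /f/, so it devoices to [s] by assimilation. /wuvizfeggoib/ → wuvisfeggoib.
Rule 2 (degemination): /gg/ is a geminate; the first /g/ deletes. /wuvisfeggoib/ → wuvisfegoib.
Rule 3 (final devoicing): /b/ is a voiced stop in word-final position, so it devoices to [p]. /wuvisfegoib/ → wuvisfegoip.

wuvisfegoip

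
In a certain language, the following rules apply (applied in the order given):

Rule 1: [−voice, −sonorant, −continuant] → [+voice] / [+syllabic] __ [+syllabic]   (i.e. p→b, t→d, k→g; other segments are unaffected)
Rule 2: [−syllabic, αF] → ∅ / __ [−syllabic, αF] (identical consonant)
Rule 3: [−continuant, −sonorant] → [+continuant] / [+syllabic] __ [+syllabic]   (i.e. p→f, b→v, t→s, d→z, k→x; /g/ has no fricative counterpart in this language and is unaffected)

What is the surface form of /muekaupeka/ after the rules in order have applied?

Rule 1 (intervocalic voicing): /k/ is a voiceless stop between vowels /e/ and /a/, so it voices to [g]. /p/ is a voiceless stop between vowels /u/ and /e/, so it voices to [b]. /k/ is a voiceless stop between vowels /e/ and /a/, so it voices to [g]. /muekaupeka/ → muegaubega.
Rule 2 (degemination): no segment meets the environment; /muegaubega/ is unchanged.
Rule 3 (intervocalic spirantization): /b/ is a stop between vowels /u/ and /e/, so it spirantizes to the fricative [v]. /muegaubega/ → muegauvega.

muegauvega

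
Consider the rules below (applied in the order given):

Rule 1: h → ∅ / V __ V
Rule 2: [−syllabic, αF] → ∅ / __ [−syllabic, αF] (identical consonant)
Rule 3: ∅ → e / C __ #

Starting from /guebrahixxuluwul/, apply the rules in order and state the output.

Rule 1 (intervocalic h-deletion): /h/ occurs between vowels /a/ and /i/, so it deletes. /guebrahixxuluwul/ → guebraixxuluwul.
Rule 2 (degemination): /xx/ is a geminate; the first /x/ deletes. /guebraixxuluwul/ → guebraixuluwul.
Rule 3 (final e-epenthesis): the form ends in the consonant /l/, so [e] is inserted word-finally. /guebraixuluwul/ → guebraixuluwule.

guebraixuluwule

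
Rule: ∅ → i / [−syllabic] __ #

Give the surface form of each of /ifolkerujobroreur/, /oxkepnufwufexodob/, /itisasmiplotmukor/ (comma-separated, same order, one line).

/ifolkerujobroreur/: the form ends in the consonant /r/, so [i] is inserted word-finally. → [ifolkerujobroreuri].
/oxkepnufwufexodob/: the form ends in the consonant /b/, so [i] is inserted word-finally. → [oxkepnufwufexodobi].
/itisasmiplotmukor/: the form ends in the consonant /r/, so [i] is inserted word-finally. → [itisasmiplotmukori].

ifolkerujobroreuri, oxkepnufwufexodobi, itisasmiplotmukori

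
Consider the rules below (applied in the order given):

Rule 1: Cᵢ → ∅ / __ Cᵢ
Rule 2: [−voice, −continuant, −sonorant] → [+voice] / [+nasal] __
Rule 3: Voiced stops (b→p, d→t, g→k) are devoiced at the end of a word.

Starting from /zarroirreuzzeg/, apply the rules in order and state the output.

zaroireuzek

Rule 1 (degemination): /rr/ is a geminate; the first /r/ deletes. /rr/ is a geminate; the first /r/ deletes. /zz/ is a geminate; the first /z/ deletes. /zarroirreuzzeg/ → zaroireuzeg.
Rule 2 (post-nasal voicing): no segment meets the environment; /zaroireuzeg/ is unchanged.
Rule 3 (final devoicing): /g/ is a voiced stop in word-final position, so it devoices to [k]. /zaroireuzeg/ → zaroireuzek.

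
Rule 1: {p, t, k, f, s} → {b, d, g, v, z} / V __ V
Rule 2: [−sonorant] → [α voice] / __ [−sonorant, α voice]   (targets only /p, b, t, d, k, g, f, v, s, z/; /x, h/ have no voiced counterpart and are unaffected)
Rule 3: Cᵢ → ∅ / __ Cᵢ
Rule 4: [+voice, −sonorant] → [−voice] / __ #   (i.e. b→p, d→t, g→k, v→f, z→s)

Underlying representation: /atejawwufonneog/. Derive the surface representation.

adejawuvoneok

Rule 1 (intervocalic voicing): /t/ is a voiceless obstruent between vowels /a/ and /e/, so it voices to [d]. /f/ is a voiceless obstruent between vowels /u/ and /o/, so it voices to [v]. /atejawwufonneog/ → adejawwuvonneog.
Rule 2 (regressive voicing assimilation): no segment meets the environment; /adejawwuvonneog/ is unchanged.
Rule 3 (degemination): /ww/ is a geminate; the first /w/ deletes. /nn/ is a geminate; the first /n/ deletes. /adejawwuvonneog/ → adejawuvoneog.
Rule 4 (final devoicing): /g/ is a voiced obstruent in word-final position, so it devoices to [k]. /adejawuvoneog/ → adejawuvoneok.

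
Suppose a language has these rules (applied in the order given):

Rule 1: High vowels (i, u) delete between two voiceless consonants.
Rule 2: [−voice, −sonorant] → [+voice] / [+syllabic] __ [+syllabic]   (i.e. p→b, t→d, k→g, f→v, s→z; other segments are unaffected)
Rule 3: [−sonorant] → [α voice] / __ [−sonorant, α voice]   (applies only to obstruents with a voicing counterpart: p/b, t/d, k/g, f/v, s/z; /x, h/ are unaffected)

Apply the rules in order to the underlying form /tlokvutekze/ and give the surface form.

tlogvudegze

Rule 1 (high vowel syncope): no segment meets the environment; /tlokvutekze/ is unchanged.
Rule 2 (intervocalic voicing): /t/ is a voiceless obstruent between vowels /u/ and /e/, so it voices to [d]. /tlokvutekze/ → tlokvudekze.
Rule 3 (regressive voicing assimilation): /k/ precedes the voiced obstruent /v/, so it voices to [g] by assimilation. /k/ precedes the voiced obstruent /z/, so it voices to [g] by assimilation. /tlokvudekze/ → tlogvudegze.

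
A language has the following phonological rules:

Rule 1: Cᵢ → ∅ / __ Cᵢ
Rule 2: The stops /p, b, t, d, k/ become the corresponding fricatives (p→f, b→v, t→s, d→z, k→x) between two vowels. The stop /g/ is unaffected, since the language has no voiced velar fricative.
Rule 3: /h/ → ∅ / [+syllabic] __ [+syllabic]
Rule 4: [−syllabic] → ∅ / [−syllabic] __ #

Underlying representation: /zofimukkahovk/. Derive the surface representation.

zofimuxaov

Rule 1 (degemination): /kk/ is a geminate; the first /k/ deletes. /zofimukkahovk/ → zofimukahovk.
Rule 2 (intervocalic spirantization): /k/ is a stop between vowels /u/ and /a/, so it spirantizes to the fricative [x]. /zofimukahovk/ → zofimuxahovk.
Rule 3 (intervocalic h-deletion): /h/ occurs between vowels /a/ and /o/, so it deletes. /zofimuxahovk/ → zofimuxaovk.
Rule 4 (final cluster simplification): /k/ is the second consonant of a word-final cluster /vk/, so it deletes. /zofimuxaovk/ → zofimuxaov.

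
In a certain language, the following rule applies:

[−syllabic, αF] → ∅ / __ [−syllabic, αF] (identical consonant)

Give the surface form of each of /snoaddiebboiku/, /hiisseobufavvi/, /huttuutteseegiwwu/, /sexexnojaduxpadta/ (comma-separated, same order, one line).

/snoaddiebboiku/: /dd/ is a geminate; the first /d/ deletes. /bb/ is a geminate; the first /b/ deletes. → [snoadieboiku].
/hiisseobufavvi/: /ss/ is a geminate; the first /s/ deletes. /vv/ is a geminate; the first /v/ deletes. → [hiiseobufavi].
/huttuutteseegiwwu/: /tt/ is a geminate; the first /t/ deletes. /tt/ is a geminate; the first /t/ deletes. /ww/ is a geminate; the first /w/ deletes. → [hutuuteseegiwu].
/sexexnojaduxpadta/: the rule's environment is not met; surfaces unchanged as [sexexnojaduxpadta].

snoadieboiku, hiiseobufavi, hutuuteseegiwu, sexexnojaduxpadta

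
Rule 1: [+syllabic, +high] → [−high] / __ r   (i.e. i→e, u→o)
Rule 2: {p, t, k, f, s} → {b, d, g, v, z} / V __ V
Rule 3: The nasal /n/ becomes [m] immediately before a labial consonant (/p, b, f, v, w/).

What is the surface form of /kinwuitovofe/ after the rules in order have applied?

kimwuidovove

Rule 1 (pre-rhotic lowering): no segment meets the environment; /kinwuitovofe/ is unchanged.
Rule 2 (intervocalic voicing): /t/ is a voiceless obstruent between vowels /i/ and /o/, so it voices to [d]. /f/ is a voiceless obstruent between vowels /o/ and /e/, so it voices to [v]. /kinwuitovofe/ → kinwuidovove.
Rule 3 (nasal place assimilation): /n/ precedes the labial consonant /w/, so it assimilates in place to [m]. /kinwuidovove/ → kimwuidovove.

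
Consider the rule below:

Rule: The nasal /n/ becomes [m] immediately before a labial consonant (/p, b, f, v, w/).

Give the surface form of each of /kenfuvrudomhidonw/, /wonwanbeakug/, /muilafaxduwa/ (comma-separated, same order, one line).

/kenfuvrudomhidonw/: /n/ precedes the labial consonant /f/, so it assimilates in place to [m]. /n/ precedes the labial consonant /w/, so it assimilates in place to [m]. → [kemfuvrudomhidomw].
/wonwanbeakug/: /n/ precedes the labial consonant /w/, so it assimilates in place to [m]. /n/ precedes the labial consonant /b/, so it assimilates in place to [m]. → [womwambeakug].
/muilafaxduwa/: the rule's environment is not met; surfaces unchanged as [muilafaxduwa].

kemfuvrudomhidomw, womwambeakug, muilafaxduwa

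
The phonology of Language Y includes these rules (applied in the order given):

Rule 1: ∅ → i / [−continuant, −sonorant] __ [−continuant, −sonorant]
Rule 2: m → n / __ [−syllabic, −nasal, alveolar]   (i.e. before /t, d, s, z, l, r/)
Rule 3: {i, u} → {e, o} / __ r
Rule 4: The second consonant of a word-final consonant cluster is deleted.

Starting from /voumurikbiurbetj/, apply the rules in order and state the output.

Rule 1 (stop-cluster i-epenthesis): /k/ and /b/ form a stop–stop cluster, so [i] is inserted between them. /voumurikbiurbetj/ → voumurikibiurbetj.
Rule 2 (nasal place assimilation): no segment meets the environment; /voumurikibiurbetj/ is unchanged.
Rule 3 (pre-rhotic lowering): /u/ is a high vowel immediately before /r/, so it lowers to [o]. /u/ is a high vowel immediately before /r/, so it lowers to [o]. /voumurikibiurbetj/ → voumorikibiorbetj.
Rule 4 (final cluster simplification): /j/ is the second consonant of a word-final cluster /tj/, so it deletes. /voumorikibiorbetj/ → voumorikibiorbet.

voumorikibiorbet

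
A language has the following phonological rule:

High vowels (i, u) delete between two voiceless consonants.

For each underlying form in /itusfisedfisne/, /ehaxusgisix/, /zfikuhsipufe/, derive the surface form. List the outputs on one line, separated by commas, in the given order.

itsfsedfsne, ehaxsgisx, zfkhspfe

/itusfisedfisne/: /u/ is a high vowel flanked by voiceless consonants /t/ and /s/, so it deletes. /i/ is a high vowel flanked by voiceless consonants /f/ and /s/, so it deletes. /i/ is a high vowel flanked by voiceless consonants /f/ and /s/, so it deletes. → [itsfsedfsne].
/ehaxusgisix/: /u/ is a high vowel flanked by voiceless consonants /x/ and /s/, so it deletes. /i/ is a high vowel flanked by voiceless consonants /s/ and /x/, so it deletes. → [ehaxsgisx].
/zfikuhsipufe/: /i/ is a high vowel flanked by voiceless consonants /f/ and /k/, so it deletes. /u/ is a high vowel flanked by voiceless consonants /k/ and /h/, so it deletes. /i/ is a high vowel flanked by voiceless consonants /s/ and /p/, so it deletes. /u/ is a high vowel flanked by voiceless consonants /p/ and /f/, so it deletes. → [zfkhspfe].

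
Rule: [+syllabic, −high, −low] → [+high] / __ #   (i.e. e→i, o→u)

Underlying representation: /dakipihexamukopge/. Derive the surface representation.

dakipihexamukopgi

Scanning /dakipihexamukopge/: /e/ at position 8 is not in the conditioning environment; /o/ at position 14 is not in the conditioning environment; /e/ is a mid vowel in word-final position, so it raises to [i].
Result: [dakipihexamukopgi].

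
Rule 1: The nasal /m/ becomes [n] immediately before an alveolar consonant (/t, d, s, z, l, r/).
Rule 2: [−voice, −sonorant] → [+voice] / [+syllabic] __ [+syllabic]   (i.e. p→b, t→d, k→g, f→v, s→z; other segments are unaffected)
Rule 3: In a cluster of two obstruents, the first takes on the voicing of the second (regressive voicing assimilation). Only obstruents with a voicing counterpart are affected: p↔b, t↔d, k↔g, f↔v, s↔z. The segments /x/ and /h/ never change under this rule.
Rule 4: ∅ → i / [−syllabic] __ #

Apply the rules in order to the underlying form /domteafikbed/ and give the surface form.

donteavigbedi

Rule 1 (nasal place assimilation): /m/ precedes the alveolar consonant /t/, so it assimilates in place to [n]. /domteafikbed/ → donteafikbed.
Rule 2 (intervocalic voicing): /f/ is a voiceless obstruent between vowels /a/ and /i/, so it voices to [v]. /donteafikbed/ → donteavikbed.
Rule 3 (regressive voicing assimilation): /k/ precedes the voiced obstruent /b/, so it voices to [g] by assimilation. /donteavikbed/ → donteavigbed.
Rule 4 (final i-epenthesis): the form ends in the consonant /d/, so [i] is inserted word-finally. /donteavigbed/ → donteavigbedi.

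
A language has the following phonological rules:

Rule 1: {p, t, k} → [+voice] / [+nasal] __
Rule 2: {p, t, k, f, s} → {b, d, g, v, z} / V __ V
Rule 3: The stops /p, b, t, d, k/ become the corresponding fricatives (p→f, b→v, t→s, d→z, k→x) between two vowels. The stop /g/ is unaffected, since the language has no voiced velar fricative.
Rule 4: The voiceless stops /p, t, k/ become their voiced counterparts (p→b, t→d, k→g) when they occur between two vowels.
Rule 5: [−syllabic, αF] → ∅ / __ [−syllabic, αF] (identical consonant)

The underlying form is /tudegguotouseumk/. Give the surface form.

tuzeguozouzeumg

Rule 1 (post-nasal voicing): /k/ is a voiceless stop immediately after the nasal /m/, so it voices to [g]. /tudegguotouseumk/ → tudegguotouseumg.
Rule 2 (intervocalic voicing): /t/ is a voiceless obstruent between vowels /o/ and /o/, so it voices to [d]. /s/ is a voiceless obstruent between vowels /u/ and /e/, so it voices to [z]. /tudegguotouseumg/ → tudegguodouzeumg.
Rule 3 (intervocalic spirantization): /d/ is a stop between vowels /u/ and /e/, so it spirantizes to the fricative [z]. /d/ is a stop between vowels /o/ and /o/, so it spirantizes to the fricative [z]. /tudegguodouzeumg/ → tuzegguozouzeumg.
Rule 4 (intervocalic voicing): no segment meets the environment; /tuzegguozouzeumg/ is unchanged.
Rule 5 (degemination): /gg/ is a geminate; the first /g/ deletes. /tuzegguozouzeumg/ → tuzeguozouzeumg.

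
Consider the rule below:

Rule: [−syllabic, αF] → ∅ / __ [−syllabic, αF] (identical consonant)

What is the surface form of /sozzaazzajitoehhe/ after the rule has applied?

/zz/ is a geminate; the first /z/ deletes.
/zz/ is a geminate; the first /z/ deletes.
/hh/ is a geminate; the first /h/ deletes.
Surface form: [sozaazajitoehe].

sozaazajitoehe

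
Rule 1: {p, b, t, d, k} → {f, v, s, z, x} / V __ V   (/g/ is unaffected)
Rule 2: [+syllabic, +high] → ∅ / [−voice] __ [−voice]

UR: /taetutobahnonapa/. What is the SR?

taessovahnonafa

Rule 1 (intervocalic spirantization): /t/ is a stop between vowels /e/ and /u/, so it spirantizes to the fricative [s]. /t/ is a stop between vowels /u/ and /o/, so it spirantizes to the fricative [s]. /b/ is a stop between vowels /o/ and /a/, so it spirantizes to the fricative [v]. /p/ is a stop between vowels /a/ and /a/, so it spirantizes to the fricative [f]. /taetutobahnonapa/ → taesusovahnonafa.
Rule 2 (high vowel syncope): /u/ is a high vowel flanked by voiceless consonants /s/ and /s/, so it deletes. /taesusovahnonafa/ → taessovahnonafa.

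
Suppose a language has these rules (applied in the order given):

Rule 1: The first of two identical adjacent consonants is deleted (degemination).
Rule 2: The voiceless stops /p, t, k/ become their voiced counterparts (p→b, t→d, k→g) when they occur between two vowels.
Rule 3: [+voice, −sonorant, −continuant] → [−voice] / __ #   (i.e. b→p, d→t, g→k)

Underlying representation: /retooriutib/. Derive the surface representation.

Rule 1 (degemination): no segment meets the environment; /retooriutib/ is unchanged.
Rule 2 (intervocalic voicing): /t/ is a voiceless stop between vowels /e/ and /o/, so it voices to [d]. /t/ is a voiceless stop between vowels /u/ and /i/, so it voices to [d]. /retooriutib/ → redooriudib.
Rule 3 (final devoicing): /b/ is a voiced stop in word-final position, so it devoices to [p]. /redooriudib/ → redooriudip.

redooriudip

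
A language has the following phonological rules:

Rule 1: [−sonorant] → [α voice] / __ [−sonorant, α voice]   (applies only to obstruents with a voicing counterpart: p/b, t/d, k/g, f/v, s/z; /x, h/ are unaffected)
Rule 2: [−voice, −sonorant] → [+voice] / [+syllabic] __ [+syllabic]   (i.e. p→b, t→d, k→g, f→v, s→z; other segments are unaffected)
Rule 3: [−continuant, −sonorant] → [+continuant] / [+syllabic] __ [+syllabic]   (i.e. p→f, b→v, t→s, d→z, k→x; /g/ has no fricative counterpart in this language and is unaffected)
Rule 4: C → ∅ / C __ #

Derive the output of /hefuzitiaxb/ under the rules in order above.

hevuziziax

Rule 1 (regressive voicing assimilation): no segment meets the environment; /hefuzitiaxb/ is unchanged.
Rule 2 (intervocalic voicing): /f/ is a voiceless obstruent between vowels /e/ and /u/, so it voices to [v]. /t/ is a voiceless obstruent between vowels /i/ and /i/, so it voices to [d]. /hefuzitiaxb/ → hevuzidiaxb.
Rule 3 (intervocalic spirantization): /d/ is a stop between vowels /i/ and /i/, so it spirantizes to the fricative [z]. /hevuzidiaxb/ → hevuziziaxb.
Rule 4 (final cluster simplification): /b/ is the second consonant of a word-final cluster /xb/, so it deletes. /hevuziziaxb/ → hevuziziax.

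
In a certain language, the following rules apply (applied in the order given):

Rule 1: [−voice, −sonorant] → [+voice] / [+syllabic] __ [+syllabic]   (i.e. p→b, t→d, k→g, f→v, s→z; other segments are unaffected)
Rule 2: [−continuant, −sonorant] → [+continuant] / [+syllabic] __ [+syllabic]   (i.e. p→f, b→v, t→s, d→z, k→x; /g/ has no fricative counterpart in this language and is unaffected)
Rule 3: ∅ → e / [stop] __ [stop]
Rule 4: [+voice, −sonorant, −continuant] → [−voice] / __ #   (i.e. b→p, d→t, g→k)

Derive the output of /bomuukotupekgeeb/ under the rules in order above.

Rule 1 (intervocalic voicing): /k/ is a voiceless obstruent between vowels /u/ and /o/, so it voices to [g]. /t/ is a voiceless obstruent between vowels /o/ and /u/, so it voices to [d]. /p/ is a voiceless obstruent between vowels /u/ and /e/, so it voices to [b]. /bomuukotupekgeeb/ → bomuugodubekgeeb.
Rule 2 (intervocalic spirantization): /d/ is a stop between vowels /o/ and /u/, so it spirantizes to the fricative [z]. /b/ is a stop between vowels /u/ and /e/, so it spirantizes to the fricative [v]. /bomuugodubekgeeb/ → bomuugozuvekgeeb.
Rule 3 (stop-cluster e-epenthesis): /k/ and /g/ form a stop–stop cluster, so [e] is inserted between them. /bomuugozuvekgeeb/ → bomuugozuvekegeeb.
Rule 4 (final devoicing): /b/ is a voiced stop in word-final position, so it devoices to [p]. /bomuugozuvekegeeb/ → bomuugozuvekegeep.

bomuugozuvekegeep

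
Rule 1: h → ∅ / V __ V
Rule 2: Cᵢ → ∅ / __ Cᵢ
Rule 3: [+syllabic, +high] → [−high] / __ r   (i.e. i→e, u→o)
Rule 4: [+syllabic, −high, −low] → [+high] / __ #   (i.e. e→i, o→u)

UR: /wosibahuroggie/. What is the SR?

wosibaorogii

Rule 1 (intervocalic h-deletion): /h/ occurs between vowels /a/ and /u/, so it deletes. /wosibahuroggie/ → wosibauroggie.
Rule 2 (degemination): /gg/ is a geminate; the first /g/ deletes. /wosibauroggie/ → wosibaurogie.
Rule 3 (pre-rhotic lowering): /u/ is a high vowel immediately before /r/, so it lowers to [o]. /wosibaurogie/ → wosibaorogie.
Rule 4 (final vowel raising): /e/ is a mid vowel in word-final position, so it raises to [i]. /wosibaorogie/ → wosibaorogii.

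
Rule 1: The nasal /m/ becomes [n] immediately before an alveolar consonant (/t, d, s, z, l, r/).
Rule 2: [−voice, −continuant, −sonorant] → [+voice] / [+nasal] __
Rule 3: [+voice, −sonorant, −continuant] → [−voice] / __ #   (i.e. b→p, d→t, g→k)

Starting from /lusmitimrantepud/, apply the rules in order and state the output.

lusmitinrandeput

Rule 1 (nasal place assimilation): /m/ precedes the alveolar consonant /r/, so it assimilates in place to [n]. /lusmitimrantepud/ → lusmitinrantepud.
Rule 2 (post-nasal voicing): /t/ is a voiceless stop immediately after the nasal /n/, so it voices to [d]. /lusmitinrantepud/ → lusmitinrandepud.
Rule 3 (final devoicing): /d/ is a voiced stop in word-final position, so it devoices to [t]. /lusmitinrandepud/ → lusmitinrandeput.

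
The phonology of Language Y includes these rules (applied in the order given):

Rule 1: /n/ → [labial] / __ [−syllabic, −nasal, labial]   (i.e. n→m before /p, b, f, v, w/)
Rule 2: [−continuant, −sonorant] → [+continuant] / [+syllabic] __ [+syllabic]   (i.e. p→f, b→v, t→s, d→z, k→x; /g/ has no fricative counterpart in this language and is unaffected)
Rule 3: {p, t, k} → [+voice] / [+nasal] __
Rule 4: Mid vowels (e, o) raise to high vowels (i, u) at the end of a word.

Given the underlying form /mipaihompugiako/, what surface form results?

Rule 1 (nasal place assimilation): no segment meets the environment; /mipaihompugiako/ is unchanged.
Rule 2 (intervocalic spirantization): /p/ is a stop between vowels /i/ and /a/, so it spirantizes to the fricative [f]. /k/ is a stop between vowels /a/ and /o/, so it spirantizes to the fricative [x]. /mipaihompugiako/ → mifaihompugiaxo.
Rule 3 (post-nasal voicing): /p/ is a voiceless stop immediately after the nasal /m/, so it voices to [b]. /mifaihompugiaxo/ → mifaihombugiaxo.
Rule 4 (final vowel raising): /o/ is a mid vowel in word-final position, so it raises to [u]. /mifaihombugiaxo/ → mifaihombugiaxu.

mifaihombugiaxu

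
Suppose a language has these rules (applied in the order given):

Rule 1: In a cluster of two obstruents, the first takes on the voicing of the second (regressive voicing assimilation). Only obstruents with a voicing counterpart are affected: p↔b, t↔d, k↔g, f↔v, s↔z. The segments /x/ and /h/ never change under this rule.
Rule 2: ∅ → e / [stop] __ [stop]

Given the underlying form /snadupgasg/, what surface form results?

snadubegazg

Rule 1 (regressive voicing assimilation): /p/ precedes the voiced obstruent /g/, so it voices to [b] by assimilation. /s/ precedes the voiced obstruent /g/, so it voices to [z] by assimilation. /snadupgasg/ → snadubgazg.
Rule 2 (stop-cluster e-epenthesis): /b/ and /g/ form a stop–stop cluster, so [e] is inserted between them. /snadubgazg/ → snadubegazg.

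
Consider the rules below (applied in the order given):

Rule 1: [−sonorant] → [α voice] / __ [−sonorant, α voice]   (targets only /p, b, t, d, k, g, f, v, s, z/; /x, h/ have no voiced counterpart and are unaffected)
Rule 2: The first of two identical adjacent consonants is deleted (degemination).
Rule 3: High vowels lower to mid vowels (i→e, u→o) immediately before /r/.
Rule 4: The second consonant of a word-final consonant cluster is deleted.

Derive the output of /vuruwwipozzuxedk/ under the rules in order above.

Rule 1 (regressive voicing assimilation): /d/ precedes the voiceless obstruent /k/, so it devoices to [t] by assimilation. /vuruwwipozzuxedk/ → vuruwwipozzuxetk.
Rule 2 (degemination): /ww/ is a geminate; the first /w/ deletes. /zz/ is a geminate; the first /z/ deletes. /vuruwwipozzuxetk/ → vuruwipozuxetk.
Rule 3 (pre-rhotic lowering): /u/ is a high vowel immediately before /r/, so it lowers to [o]. /vuruwipozuxetk/ → voruwipozuxetk.
Rule 4 (final cluster simplification): /k/ is the second consonant of a word-final cluster /tk/, so it deletes. /voruwipozuxetk/ → voruwipozuxet.

voruwipozuxet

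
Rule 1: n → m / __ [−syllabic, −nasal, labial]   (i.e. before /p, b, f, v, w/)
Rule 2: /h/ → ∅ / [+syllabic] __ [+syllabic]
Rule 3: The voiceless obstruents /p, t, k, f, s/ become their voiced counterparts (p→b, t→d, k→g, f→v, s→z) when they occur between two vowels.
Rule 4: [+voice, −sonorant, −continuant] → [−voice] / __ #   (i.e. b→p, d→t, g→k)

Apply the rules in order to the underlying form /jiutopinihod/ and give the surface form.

jiudobiniot

Rule 1 (nasal place assimilation): no segment meets the environment; /jiutopinihod/ is unchanged.
Rule 2 (intervocalic h-deletion): /h/ occurs between vowels /i/ and /o/, so it deletes. /jiutopinihod/ → jiutopiniod.
Rule 3 (intervocalic voicing): /t/ is a voiceless obstruent between vowels /u/ and /o/, so it voices to [d]. /p/ is a voiceless obstruent between vowels /o/ and /i/, so it voices to [b]. /jiutopiniod/ → jiudobiniod.
Rule 4 (final devoicing): /d/ is a voiced stop in word-final position, so it devoices to [t]. /jiudobiniod/ → jiudobiniot.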